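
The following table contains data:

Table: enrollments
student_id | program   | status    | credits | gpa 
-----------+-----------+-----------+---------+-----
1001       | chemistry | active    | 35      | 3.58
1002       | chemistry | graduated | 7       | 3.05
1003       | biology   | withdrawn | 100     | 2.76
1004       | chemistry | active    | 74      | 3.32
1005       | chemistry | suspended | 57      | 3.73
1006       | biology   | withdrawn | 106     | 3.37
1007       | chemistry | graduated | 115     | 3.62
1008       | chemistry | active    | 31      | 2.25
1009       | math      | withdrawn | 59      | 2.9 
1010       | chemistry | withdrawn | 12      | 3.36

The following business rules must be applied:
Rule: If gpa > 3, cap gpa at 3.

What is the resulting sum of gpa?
28.91

Step 1: 7 records have gpa > 3
Step 2: These records originally summed to 24.03
Step 3: After capping: 7 × 3 = 21
Step 4: Unaffected records sum: 7.91
Step 5: Final sum = 21 + 7.91 = 28.91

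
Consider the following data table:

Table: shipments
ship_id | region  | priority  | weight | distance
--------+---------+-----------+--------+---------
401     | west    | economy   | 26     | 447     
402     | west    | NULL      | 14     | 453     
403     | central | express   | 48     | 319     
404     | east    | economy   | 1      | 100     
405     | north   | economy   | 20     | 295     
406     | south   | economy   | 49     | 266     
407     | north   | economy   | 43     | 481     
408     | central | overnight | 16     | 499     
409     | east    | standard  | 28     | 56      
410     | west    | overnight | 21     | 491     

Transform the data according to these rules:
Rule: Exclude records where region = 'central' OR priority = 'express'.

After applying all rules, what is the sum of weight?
202

Step 1: Find records where region = 'central' OR priority = 'express'
Step 2: 2 records match, summing to 64
Step 3: Original sum: 266
Step 4: Remaining sum = 266 - 64 = 202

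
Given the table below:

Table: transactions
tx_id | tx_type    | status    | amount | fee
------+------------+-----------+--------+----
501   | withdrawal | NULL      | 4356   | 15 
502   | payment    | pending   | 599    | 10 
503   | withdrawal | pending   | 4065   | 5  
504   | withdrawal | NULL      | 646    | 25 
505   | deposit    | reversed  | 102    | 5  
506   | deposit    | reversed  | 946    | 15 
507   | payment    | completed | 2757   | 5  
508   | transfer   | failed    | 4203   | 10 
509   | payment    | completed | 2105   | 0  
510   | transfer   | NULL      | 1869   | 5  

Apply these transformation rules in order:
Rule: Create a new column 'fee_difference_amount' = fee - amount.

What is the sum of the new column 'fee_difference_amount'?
-21553

Step 1: For each record, compute fee - amount
Example calculations:
  15 - 4356 = -4341
  10 - 599 = -589
  5 - 4065 = -4060
  ...
Step 2: Sum all derived values
Step 3: Total = -21553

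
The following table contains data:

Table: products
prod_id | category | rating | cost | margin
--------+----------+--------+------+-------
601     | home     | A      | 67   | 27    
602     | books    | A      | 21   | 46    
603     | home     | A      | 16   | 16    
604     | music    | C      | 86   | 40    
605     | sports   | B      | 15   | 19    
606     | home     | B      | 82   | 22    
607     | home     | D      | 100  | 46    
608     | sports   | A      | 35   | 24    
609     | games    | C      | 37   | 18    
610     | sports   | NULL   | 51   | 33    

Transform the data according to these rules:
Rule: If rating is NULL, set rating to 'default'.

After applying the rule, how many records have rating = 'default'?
1

Step 1: Count records where rating IS NULL
Step 2: Found 1 records with NULL rating
Step 3: These records will have rating set to 'default'
Step 4: Records already having rating = 'default': 0
Step 5: Answer: 1 + 0 = 1 records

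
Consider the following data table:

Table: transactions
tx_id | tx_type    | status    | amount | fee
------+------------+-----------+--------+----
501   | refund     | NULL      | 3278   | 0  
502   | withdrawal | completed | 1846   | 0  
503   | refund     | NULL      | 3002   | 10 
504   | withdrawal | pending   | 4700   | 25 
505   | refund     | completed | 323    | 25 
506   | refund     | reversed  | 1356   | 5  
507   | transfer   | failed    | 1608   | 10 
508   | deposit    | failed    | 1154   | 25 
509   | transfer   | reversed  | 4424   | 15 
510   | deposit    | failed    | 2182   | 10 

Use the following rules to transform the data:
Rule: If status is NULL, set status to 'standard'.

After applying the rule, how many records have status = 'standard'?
2

Step 1: Count records where status IS NULL
Step 2: Found 2 records with NULL status
Step 3: These records will have status set to 'standard'
Step 4: Records already having status = 'standard': 0
Step 5: Answer: 2 + 0 = 2 records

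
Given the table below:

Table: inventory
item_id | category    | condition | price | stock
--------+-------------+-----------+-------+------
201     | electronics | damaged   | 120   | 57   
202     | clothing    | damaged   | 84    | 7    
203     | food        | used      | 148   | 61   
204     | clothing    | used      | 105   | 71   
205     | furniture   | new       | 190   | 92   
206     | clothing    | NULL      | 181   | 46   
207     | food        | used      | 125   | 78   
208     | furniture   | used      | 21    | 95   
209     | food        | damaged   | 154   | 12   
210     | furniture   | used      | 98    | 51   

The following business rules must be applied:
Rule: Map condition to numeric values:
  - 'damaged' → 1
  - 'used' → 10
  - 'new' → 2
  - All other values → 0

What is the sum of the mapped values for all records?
55

Step 1: Apply mapping to each record
Step 2: Count by status:
  'damaged': 3 records × 1 = 3
  'used': 5 records × 10 = 50
  'new': 1 records × 2 = 2
Step 3: Sum all mapped values = 55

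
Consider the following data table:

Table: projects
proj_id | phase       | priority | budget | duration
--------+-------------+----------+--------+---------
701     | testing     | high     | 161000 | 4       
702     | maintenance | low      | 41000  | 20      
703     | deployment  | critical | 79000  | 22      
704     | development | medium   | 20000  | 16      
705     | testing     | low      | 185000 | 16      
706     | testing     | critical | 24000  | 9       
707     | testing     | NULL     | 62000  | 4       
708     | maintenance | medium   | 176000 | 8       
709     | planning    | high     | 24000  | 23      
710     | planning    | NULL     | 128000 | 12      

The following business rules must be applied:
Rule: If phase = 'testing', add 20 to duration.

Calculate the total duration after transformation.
214

Step 1: Count records where phase = 'testing': 4
Step 2: Total bonus added: 4 × 20 = 80
Step 3: Original sum of duration: 134
Step 4: Final sum = 134 + 80 = 214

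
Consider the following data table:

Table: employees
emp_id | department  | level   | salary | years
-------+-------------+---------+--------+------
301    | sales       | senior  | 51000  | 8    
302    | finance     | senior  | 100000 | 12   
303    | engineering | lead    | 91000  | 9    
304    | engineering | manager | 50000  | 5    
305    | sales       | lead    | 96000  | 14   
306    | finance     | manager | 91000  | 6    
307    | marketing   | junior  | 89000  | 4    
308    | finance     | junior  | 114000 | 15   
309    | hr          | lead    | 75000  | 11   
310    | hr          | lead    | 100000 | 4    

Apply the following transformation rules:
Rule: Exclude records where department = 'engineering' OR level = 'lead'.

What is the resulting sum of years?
45

Step 1: Find records where department = 'engineering' OR level = 'lead'
Step 2: 5 records match, summing to 43
Step 3: Original sum: 88
Step 4: Remaining sum = 88 - 43 = 45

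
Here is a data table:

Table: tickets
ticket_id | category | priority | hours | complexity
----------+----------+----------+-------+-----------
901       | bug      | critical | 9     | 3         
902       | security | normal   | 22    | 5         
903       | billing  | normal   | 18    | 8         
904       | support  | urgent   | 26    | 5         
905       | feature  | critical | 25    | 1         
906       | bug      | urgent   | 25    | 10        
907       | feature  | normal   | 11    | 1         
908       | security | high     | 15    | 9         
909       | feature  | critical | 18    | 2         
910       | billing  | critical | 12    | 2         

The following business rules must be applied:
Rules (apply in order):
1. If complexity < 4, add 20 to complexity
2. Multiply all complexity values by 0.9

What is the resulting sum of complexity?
131.4

Step 1: Apply Rule 1 - Add 20 to records with complexity < 4
  - 5 records affected: 9 + (5 × 20) = 109
  - Unaffected records: 37
  - Sum after Rule 1: 146
Step 2: Apply Rule 2 - Multiply all by 0.9
  - 146 × 0.9 = 131.4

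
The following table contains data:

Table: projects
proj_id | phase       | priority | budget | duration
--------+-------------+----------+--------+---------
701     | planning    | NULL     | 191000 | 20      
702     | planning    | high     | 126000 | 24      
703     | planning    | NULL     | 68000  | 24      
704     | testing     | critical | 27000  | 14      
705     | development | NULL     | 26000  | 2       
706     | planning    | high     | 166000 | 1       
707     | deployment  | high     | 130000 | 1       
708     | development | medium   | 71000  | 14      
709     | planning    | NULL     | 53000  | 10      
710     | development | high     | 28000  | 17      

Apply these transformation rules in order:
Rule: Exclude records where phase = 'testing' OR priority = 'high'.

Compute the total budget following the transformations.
409000

Step 1: Find records where phase = 'testing' OR priority = 'high'
Step 2: 5 records match, summing to 477000
Step 3: Original sum: 886000
Step 4: Remaining sum = 886000 - 477000 = 409000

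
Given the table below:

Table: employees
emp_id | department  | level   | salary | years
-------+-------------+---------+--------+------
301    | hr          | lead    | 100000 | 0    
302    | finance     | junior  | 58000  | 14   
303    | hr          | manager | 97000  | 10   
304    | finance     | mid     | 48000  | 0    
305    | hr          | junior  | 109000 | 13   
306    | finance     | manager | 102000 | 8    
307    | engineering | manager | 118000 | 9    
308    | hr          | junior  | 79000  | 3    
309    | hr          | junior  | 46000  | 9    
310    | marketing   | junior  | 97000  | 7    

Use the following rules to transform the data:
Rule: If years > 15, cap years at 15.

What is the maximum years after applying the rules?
14

Step 1: Original maximum years = 14
Step 2: Check cap of 15 against maximum
Step 3: No records exceed the cap (max 14 <= cap 15), so no capping applies
Step 4: Maximum after transformation = 14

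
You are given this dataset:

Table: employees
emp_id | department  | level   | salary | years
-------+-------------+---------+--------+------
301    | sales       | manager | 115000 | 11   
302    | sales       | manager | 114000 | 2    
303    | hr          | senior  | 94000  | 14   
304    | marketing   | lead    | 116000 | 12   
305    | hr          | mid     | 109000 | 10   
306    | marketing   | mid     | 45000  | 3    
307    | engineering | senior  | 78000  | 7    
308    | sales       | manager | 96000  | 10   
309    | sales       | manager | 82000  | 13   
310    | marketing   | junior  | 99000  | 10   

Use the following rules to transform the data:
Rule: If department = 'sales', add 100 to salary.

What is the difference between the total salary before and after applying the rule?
400

Step 1: Original sum of salary = 948000
Step 2: 4 records have department = 'sales'
Step 3: Each affected record changes by 100
Step 4: Total change = 4 × 100 = 400
Step 5: New sum = 948000 + 400 = 948400
Step 6: Difference = |948400 - 948000| = 400
        (Sum increased by 400)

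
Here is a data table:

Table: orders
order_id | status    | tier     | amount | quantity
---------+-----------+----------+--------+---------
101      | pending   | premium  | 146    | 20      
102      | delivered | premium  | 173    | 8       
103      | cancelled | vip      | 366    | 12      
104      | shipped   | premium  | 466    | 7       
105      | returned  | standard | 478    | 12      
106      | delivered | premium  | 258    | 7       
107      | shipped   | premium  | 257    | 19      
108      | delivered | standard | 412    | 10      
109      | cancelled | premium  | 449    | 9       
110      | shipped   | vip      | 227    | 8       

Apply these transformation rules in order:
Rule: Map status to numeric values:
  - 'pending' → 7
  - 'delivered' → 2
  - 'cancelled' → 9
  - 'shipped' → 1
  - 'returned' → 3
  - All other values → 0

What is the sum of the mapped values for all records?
37

Step 1: Apply mapping to each record
Step 2: Count by status:
  'pending': 1 records × 7 = 7
  'delivered': 3 records × 2 = 6
  'cancelled': 2 records × 9 = 18
  'shipped': 3 records × 1 = 3
  'returned': 1 records × 3 = 3
Step 3: Sum all mapped values = 37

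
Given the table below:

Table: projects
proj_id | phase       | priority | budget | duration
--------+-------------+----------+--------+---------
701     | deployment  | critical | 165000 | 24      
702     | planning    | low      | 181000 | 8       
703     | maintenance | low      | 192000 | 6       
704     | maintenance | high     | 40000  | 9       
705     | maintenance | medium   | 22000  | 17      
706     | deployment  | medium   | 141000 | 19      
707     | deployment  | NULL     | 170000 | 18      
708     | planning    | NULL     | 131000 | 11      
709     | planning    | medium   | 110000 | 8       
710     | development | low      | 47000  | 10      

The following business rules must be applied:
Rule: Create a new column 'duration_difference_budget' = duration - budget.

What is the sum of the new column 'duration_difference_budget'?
-1198870

Step 1: For each record, compute duration - budget
Example calculations:
  24 - 165000 = -164976
  8 - 181000 = -180992
  6 - 192000 = -191994
  ...
Step 2: Sum all derived values
Step 3: Total = -1198870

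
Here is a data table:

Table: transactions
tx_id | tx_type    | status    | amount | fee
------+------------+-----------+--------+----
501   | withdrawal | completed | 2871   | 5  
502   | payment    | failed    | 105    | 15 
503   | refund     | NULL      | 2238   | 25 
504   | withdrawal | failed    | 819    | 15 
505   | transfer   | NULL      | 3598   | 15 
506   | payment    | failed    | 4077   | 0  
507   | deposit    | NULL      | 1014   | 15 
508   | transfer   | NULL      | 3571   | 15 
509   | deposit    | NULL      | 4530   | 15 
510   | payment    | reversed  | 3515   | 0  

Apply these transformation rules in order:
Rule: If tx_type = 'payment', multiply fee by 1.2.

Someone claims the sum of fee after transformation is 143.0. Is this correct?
No, the correct result is 123.0.

Step 1: Calculate the correct sum after transformation
Step 2: Apply multiplier 1.2 to records where tx_type = 'payment'
Step 3: Correct result = 123.0
Step 4: Claimed result = 143.0
Step 5: 123.0 ≠ 143.0
Conclusion: The claimed result is incorrect. The correct answer is 123.0.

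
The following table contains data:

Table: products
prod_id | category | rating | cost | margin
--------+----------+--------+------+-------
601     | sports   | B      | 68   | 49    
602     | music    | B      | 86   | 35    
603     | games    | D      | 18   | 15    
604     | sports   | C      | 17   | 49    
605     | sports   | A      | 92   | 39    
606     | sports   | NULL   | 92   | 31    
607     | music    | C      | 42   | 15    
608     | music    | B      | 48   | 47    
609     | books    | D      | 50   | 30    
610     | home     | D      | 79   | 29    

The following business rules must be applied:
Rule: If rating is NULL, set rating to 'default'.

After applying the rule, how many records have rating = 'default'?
1

Step 1: Count records where rating IS NULL
Step 2: Found 1 records with NULL rating
Step 3: These records will have rating set to 'default'
Step 4: Records already having rating = 'default': 0
Step 5: Answer: 1 + 0 = 1 records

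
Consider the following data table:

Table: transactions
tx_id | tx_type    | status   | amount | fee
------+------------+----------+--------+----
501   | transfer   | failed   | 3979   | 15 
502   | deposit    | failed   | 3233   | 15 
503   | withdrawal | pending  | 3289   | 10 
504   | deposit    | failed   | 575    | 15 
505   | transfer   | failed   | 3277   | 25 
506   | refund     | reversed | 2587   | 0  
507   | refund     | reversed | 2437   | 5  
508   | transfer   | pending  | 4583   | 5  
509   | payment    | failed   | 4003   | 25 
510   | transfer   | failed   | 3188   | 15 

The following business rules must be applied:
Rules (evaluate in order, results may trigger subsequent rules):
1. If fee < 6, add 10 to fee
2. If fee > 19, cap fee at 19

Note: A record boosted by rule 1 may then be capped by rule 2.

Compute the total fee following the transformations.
148

Step 1: Apply rule 1 to records with fee < 6
  - 3 records get bonus of 10
  - Of these, 0 records then exceed 19 and get capped
Step 2: Apply rule 2 to records with fee > 19
  - 2 records (original) are capped
Step 3: Calculate final sum = 148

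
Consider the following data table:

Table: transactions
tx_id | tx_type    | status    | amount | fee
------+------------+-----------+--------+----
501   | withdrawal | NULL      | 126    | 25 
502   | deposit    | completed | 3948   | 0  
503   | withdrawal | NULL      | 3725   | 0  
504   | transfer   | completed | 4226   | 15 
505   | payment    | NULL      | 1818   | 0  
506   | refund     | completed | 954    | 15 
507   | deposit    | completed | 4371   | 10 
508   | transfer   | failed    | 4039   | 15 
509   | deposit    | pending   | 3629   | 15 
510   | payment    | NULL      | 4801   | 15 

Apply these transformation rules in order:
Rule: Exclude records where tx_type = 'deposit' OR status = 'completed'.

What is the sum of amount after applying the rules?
14509

Step 1: Find records where tx_type = 'deposit' OR status = 'completed'
Step 2: 5 records match, summing to 17128
Step 3: Original sum: 31637
Step 4: Remaining sum = 31637 - 17128 = 14509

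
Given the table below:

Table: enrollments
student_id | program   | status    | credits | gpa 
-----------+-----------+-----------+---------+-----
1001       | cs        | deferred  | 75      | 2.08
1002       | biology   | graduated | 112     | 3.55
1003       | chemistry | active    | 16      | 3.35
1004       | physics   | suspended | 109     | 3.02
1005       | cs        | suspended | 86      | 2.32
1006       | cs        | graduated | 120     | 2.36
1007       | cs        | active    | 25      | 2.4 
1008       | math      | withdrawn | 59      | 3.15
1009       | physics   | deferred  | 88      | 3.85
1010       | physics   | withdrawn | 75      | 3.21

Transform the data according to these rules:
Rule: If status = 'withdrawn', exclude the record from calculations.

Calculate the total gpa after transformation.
22.93

Step 1: Identify records where status = 'withdrawn'
Step 2: The excluded records sum to 6.36
Step 3: Original total gpa = 29.29
Step 4: Remaining total = 29.29 - 6.36 = 22.93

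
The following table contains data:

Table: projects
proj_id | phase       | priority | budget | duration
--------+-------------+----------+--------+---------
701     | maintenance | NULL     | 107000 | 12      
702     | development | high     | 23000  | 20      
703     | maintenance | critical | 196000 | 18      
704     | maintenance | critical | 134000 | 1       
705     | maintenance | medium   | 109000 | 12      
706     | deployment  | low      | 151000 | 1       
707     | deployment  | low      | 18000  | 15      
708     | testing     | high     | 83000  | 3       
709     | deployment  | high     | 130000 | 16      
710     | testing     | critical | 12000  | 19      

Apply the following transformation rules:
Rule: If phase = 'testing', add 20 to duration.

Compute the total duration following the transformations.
157

Step 1: Count records where phase = 'testing': 2
Step 2: Total bonus added: 2 × 20 = 40
Step 3: Original sum of duration: 117
Step 4: Final sum = 117 + 40 = 157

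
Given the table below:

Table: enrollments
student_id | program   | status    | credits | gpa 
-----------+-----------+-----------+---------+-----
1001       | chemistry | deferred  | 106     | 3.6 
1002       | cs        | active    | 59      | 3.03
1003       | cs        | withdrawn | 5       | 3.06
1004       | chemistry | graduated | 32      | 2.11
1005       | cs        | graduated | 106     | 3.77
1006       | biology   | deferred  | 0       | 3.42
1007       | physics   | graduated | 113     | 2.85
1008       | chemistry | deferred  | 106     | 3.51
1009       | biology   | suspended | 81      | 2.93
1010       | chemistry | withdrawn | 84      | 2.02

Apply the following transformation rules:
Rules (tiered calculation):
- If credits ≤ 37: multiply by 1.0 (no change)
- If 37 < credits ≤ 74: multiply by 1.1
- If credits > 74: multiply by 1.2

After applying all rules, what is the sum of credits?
817.1

Step 1: Tier 1 (credits ≤ 37): 3 records, sum = 37 × 1.0 = 37.0
Step 2: Tier 2 (37 < credits ≤ 74): 1 records, sum = 59 × 1.1 = 64.9
Step 3: Tier 3 (credits > 74): 6 records, sum = 596 × 1.2 = 715.2
Step 4: Final sum = 37.0 + 64.9 + 715.2 = 817.1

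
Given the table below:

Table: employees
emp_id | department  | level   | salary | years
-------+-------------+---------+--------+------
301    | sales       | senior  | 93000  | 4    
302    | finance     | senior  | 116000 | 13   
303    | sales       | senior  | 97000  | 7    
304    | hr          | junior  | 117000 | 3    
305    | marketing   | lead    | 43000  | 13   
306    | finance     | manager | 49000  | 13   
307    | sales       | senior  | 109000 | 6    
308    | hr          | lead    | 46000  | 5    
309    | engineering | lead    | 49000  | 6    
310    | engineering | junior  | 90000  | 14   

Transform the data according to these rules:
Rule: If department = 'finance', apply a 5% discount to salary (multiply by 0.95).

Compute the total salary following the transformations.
800750.0

Step 1: Records with department = 'finance' have total salary = 165000
Step 2: Apply multiplier: 165000 × 0.95 = 156750.0
Step 3: Other records total: 644000
Step 4: Final sum = 156750.0 + 644000 = 800750.0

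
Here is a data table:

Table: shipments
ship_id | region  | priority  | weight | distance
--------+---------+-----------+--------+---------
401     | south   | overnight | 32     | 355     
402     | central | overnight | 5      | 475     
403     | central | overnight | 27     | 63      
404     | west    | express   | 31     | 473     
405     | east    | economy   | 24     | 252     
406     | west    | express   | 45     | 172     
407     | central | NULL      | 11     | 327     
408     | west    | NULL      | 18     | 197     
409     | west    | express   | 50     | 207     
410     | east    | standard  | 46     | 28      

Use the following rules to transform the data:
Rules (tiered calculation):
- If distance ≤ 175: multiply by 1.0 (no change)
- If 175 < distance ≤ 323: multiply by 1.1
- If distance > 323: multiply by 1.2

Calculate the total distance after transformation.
2940.6

Step 1: Tier 1 (distance ≤ 175): 3 records, sum = 263 × 1.0 = 263.0
Step 2: Tier 2 (175 < distance ≤ 323): 3 records, sum = 656 × 1.1 = 721.6
Step 3: Tier 3 (distance > 323): 4 records, sum = 1630 × 1.2 = 1956.0
Step 4: Final sum = 263.0 + 721.6 + 1956.0 = 2940.6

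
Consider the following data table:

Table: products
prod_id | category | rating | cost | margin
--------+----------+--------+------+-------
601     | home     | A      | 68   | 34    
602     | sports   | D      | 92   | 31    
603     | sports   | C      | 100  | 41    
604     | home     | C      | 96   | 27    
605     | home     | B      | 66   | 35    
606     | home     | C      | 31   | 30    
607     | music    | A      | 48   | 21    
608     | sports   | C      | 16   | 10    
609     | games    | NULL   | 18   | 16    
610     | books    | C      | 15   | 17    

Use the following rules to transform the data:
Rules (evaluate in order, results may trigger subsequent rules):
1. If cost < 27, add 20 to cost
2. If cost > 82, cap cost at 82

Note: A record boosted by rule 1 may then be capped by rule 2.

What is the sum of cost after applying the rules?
568

Step 1: Apply rule 1 to records with cost < 27
  - 3 records get bonus of 20
  - Of these, 0 records then exceed 82 and get capped
Step 2: Apply rule 2 to records with cost > 82
  - 3 records (original) are capped
Step 3: Calculate final sum = 568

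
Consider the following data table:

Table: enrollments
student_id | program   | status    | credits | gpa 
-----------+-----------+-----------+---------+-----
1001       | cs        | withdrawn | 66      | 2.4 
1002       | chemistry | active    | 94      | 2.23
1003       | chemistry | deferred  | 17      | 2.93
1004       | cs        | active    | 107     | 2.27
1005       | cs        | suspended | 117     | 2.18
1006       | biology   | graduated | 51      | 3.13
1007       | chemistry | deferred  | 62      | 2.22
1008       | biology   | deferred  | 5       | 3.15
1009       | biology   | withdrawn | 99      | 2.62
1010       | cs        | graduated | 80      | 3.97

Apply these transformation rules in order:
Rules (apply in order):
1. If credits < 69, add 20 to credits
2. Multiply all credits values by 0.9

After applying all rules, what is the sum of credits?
718.2

Step 1: Apply Rule 1 - Add 20 to records with credits < 69
  - 5 records affected: 201 + (5 × 20) = 301
  - Unaffected records: 497
  - Sum after Rule 1: 798
Step 2: Apply Rule 2 - Multiply all by 0.9
  - 798 × 0.9 = 718.2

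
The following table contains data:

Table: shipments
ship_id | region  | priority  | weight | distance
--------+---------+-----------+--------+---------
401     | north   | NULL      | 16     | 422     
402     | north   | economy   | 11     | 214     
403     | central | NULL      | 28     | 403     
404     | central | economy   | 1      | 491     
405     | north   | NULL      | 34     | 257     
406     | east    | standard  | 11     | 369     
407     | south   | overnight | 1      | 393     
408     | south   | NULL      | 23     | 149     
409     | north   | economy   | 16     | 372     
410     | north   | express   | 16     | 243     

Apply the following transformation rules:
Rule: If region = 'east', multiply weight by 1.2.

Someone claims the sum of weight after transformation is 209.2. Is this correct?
No, the correct result is 159.2.

Step 1: Calculate the correct sum after transformation
Step 2: Apply multiplier 1.2 to records where region = 'east'
Step 3: Correct result = 159.2
Step 4: Claimed result = 209.2
Step 5: 159.2 ≠ 209.2
Conclusion: The claimed result is incorrect. The correct answer is 159.2.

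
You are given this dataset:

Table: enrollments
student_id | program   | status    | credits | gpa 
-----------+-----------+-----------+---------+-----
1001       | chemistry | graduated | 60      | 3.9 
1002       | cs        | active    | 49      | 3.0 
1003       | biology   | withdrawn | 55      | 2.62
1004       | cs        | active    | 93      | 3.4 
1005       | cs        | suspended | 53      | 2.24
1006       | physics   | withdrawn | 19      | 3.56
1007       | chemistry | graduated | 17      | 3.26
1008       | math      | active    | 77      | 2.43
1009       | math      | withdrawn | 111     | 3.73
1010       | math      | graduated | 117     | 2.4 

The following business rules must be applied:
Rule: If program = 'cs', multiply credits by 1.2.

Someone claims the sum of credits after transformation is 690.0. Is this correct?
Yes, the result is correct.

Step 1: Calculate the correct sum after transformation
Step 2: Apply multiplier 1.2 to records where program = 'cs'
Step 3: Correct result = 690.0
Step 4: Claimed result = 690.0
Step 5: 690.0 = 690.0 ✓
Conclusion: The claimed result is correct.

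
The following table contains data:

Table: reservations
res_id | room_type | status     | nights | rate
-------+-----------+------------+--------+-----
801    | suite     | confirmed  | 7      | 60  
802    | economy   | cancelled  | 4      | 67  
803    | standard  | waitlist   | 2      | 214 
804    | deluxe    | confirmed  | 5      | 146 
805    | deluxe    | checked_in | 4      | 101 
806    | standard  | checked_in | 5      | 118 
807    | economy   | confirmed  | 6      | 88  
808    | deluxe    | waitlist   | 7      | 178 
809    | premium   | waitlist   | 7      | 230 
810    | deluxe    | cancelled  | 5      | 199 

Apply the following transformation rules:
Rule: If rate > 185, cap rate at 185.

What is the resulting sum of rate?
1313

Step 1: 3 records have rate > 185
Step 2: These records originally summed to 643
Step 3: After capping: 3 × 185 = 555
Step 4: Unaffected records sum: 758
Step 5: Final sum = 555 + 758 = 1313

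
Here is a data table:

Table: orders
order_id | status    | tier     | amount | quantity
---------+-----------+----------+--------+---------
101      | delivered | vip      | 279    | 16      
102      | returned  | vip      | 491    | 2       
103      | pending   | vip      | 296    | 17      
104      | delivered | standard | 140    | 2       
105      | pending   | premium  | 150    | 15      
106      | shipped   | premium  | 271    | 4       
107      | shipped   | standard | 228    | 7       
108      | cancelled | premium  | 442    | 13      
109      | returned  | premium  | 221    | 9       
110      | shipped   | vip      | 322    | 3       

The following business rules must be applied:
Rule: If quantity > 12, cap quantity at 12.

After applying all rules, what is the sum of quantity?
75

Step 1: 4 records have quantity > 12
Step 2: These records originally summed to 61
Step 3: After capping: 4 × 12 = 48
Step 4: Unaffected records sum: 27
Step 5: Final sum = 48 + 27 = 75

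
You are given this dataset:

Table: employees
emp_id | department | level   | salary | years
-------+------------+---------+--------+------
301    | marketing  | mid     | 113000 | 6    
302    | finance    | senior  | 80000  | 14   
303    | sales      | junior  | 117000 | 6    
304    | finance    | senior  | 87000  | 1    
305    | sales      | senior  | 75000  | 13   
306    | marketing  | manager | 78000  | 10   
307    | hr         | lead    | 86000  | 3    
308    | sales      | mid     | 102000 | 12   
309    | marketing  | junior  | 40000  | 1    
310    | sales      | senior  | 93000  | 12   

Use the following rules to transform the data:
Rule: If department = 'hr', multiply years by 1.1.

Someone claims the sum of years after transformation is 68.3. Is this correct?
No, the correct result is 78.3.

Step 1: Calculate the correct sum after transformation
Step 2: Apply multiplier 1.1 to records where department = 'hr'
Step 3: Correct result = 78.3
Step 4: Claimed result = 68.3
Step 5: 78.3 ≠ 68.3
Conclusion: The claimed result is incorrect. The correct answer is 78.3.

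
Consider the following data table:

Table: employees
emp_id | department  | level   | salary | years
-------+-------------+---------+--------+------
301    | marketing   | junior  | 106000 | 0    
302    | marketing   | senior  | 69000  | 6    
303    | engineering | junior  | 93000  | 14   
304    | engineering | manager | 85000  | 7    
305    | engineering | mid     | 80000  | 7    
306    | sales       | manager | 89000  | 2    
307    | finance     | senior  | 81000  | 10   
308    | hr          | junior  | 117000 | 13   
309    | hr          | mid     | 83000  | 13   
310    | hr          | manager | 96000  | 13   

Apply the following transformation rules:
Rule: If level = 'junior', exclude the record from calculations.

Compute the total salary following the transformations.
583000

Step 1: Identify records where level = 'junior'
Step 2: The excluded records sum to 316000
Step 3: Original total salary = 899000
Step 4: Remaining total = 899000 - 316000 = 583000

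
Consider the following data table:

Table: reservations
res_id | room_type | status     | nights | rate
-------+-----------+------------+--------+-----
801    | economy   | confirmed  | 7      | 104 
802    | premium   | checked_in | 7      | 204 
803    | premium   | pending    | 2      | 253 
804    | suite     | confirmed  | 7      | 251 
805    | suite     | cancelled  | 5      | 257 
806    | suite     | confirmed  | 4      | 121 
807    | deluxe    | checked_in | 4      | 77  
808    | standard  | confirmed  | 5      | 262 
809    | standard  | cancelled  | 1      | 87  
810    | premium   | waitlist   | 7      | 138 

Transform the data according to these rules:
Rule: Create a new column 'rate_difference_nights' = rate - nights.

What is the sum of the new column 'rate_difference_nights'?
1705

Step 1: For each record, compute rate - nights
Example calculations:
  104 - 7 = 97
  204 - 7 = 197
  253 - 2 = 251
  ...
Step 2: Sum all derived values
Step 3: Total = 1705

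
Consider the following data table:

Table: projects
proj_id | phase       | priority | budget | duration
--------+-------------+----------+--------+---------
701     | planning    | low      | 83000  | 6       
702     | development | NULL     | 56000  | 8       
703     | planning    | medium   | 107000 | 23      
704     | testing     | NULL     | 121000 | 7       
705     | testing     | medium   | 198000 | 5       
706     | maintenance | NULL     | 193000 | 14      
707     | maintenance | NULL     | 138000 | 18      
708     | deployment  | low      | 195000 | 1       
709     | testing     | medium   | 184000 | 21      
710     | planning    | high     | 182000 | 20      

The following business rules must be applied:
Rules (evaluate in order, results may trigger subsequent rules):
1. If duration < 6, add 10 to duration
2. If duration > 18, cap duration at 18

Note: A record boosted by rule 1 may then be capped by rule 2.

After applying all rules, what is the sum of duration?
133

Step 1: Apply rule 1 to records with duration < 6
  - 2 records get bonus of 10
  - Of these, 0 records then exceed 18 and get capped
Step 2: Apply rule 2 to records with duration > 18
  - 3 records (original) are capped
Step 3: Calculate final sum = 133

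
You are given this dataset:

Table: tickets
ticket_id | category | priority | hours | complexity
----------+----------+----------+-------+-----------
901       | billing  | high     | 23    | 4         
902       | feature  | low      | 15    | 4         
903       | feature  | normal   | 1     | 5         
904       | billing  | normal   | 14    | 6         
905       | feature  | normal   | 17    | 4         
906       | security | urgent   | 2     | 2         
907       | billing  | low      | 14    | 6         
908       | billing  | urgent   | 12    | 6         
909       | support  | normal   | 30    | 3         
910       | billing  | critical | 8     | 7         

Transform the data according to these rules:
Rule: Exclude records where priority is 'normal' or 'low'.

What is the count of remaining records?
4

Step 1: Count records to exclude
  - 4 (normal) + 2 (low) = 6 records
Step 2: Total records: 10
Step 3: Remaining = 10 - 6 = 4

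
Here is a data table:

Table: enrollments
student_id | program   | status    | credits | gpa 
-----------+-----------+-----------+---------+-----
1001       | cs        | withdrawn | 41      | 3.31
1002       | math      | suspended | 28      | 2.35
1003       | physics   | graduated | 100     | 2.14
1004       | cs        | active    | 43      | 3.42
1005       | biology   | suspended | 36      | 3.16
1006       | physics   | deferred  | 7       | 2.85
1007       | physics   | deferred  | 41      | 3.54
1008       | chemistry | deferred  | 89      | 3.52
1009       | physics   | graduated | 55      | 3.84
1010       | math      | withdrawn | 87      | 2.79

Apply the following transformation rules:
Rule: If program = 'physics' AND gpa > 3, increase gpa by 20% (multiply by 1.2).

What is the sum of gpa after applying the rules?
32.4

Step 1: Find records where program = 'physics' AND gpa > 3
Step 2: 2 records match, summing to 7.38
Step 3: After multiplier: 7.38 × 1.2 = 8.86
Step 4: Unaffected records sum: 23.54
Step 5: Final sum = 8.86 + 23.54 = 32.4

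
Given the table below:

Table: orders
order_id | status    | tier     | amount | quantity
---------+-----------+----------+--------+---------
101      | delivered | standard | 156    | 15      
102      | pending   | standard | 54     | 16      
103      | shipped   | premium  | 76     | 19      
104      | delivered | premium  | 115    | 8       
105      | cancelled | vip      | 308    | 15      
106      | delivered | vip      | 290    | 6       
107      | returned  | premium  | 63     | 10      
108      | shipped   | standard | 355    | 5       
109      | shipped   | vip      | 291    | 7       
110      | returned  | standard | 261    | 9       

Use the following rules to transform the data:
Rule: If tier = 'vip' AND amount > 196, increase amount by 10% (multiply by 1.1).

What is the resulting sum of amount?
2057.9

Step 1: Find records where tier = 'vip' AND amount > 196
Step 2: 3 records match, summing to 889
Step 3: After multiplier: 889 × 1.1 = 977.9
Step 4: Unaffected records sum: 1080
Step 5: Final sum = 977.9 + 1080 = 2057.9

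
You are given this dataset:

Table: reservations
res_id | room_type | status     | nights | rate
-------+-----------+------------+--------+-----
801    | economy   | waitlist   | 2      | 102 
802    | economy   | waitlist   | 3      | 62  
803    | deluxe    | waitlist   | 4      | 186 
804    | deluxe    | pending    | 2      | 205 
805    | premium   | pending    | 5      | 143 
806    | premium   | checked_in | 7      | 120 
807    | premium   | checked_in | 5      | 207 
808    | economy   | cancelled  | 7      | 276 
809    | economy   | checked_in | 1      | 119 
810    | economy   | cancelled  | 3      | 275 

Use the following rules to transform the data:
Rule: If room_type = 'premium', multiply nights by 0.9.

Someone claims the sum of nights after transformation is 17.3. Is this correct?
No, the correct result is 37.3.

Step 1: Calculate the correct sum after transformation
Step 2: Apply multiplier 0.9 to records where room_type = 'premium'
Step 3: Correct result = 37.3
Step 4: Claimed result = 17.3
Step 5: 37.3 ≠ 17.3
Conclusion: The claimed result is incorrect. The correct answer is 37.3.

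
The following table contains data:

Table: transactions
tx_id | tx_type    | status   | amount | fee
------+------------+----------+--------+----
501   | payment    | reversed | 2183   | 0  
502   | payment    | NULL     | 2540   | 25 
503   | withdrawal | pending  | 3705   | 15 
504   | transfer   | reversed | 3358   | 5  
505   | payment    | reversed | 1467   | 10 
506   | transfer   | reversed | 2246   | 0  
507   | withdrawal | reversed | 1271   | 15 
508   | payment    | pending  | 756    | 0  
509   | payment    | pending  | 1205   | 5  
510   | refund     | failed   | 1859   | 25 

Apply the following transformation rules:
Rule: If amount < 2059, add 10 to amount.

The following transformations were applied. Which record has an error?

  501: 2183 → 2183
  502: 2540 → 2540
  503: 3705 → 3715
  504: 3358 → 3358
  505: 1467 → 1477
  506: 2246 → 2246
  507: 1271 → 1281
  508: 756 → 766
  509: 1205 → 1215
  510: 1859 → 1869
Record 503 has an error. The correct transformed value should be 3705, not 3715.

Step 1: Check each record against the rule
Step 2: Record 503 has amount = 3705
Step 3: Since 3705 >= 2059, the bonus should not have been applied
Step 4: Correct value = 3705, but claimed value = 3715
Conclusion: Record 503 has the error.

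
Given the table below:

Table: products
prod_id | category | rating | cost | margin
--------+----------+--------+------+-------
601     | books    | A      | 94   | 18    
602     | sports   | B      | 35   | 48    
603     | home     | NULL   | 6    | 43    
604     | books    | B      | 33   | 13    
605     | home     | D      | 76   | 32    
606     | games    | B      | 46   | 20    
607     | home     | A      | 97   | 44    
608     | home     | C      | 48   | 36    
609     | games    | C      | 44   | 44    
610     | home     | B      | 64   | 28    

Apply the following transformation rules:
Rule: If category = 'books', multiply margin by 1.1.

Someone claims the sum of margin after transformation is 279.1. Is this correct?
No, the correct result is 329.1.

Step 1: Calculate the correct sum after transformation
Step 2: Apply multiplier 1.1 to records where category = 'books'
Step 3: Correct result = 329.1
Step 4: Claimed result = 279.1
Step 5: 329.1 ≠ 279.1
Conclusion: The claimed result is incorrect. The correct answer is 329.1.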